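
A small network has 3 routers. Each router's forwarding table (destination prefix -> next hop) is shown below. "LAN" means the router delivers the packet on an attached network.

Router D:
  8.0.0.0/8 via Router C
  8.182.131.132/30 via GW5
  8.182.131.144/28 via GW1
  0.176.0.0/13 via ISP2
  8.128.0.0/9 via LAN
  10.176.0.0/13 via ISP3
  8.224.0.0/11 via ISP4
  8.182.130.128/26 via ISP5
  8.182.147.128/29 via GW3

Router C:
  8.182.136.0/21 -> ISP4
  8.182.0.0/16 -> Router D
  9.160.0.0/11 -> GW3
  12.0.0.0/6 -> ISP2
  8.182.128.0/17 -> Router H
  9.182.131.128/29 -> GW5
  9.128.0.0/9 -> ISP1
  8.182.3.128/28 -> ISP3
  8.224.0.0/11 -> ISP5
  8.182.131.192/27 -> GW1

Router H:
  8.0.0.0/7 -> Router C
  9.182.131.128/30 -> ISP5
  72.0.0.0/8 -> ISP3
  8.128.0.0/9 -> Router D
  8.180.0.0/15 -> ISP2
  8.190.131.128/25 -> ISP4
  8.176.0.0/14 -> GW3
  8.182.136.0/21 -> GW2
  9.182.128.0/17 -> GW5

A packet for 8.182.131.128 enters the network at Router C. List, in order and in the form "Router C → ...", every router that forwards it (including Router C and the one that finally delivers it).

At Router C: longest match for 8.182.131.128 is 8.182.128.0/17 -> Router H
At Router H: longest match for 8.182.131.128 is 8.128.0.0/9 -> Router D
At Router D: longest match for 8.182.131.128 is 8.128.0.0/9 -> LAN

Router C → Router H → Router D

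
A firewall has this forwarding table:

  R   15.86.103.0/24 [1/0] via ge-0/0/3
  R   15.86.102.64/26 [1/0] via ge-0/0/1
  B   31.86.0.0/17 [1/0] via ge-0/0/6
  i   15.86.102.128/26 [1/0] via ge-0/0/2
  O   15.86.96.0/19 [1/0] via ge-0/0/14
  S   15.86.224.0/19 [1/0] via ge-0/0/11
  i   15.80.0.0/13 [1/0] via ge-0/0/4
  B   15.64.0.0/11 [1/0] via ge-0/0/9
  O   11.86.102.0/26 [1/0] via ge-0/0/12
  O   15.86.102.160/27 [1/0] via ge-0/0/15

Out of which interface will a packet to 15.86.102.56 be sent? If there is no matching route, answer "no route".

ge-0/0/14

Routes whose prefix contains 15.86.102.56:
  15.64.0.0/11 (15.64.0.0 - 15.95.255.255) -> ge-0/0/9
  15.80.0.0/13 (15.80.0.0 - 15.87.255.255) -> ge-0/0/4
  15.86.96.0/19 (15.86.96.0 - 15.86.127.255) -> ge-0/0/14
More-specific entries that do NOT match:
  15.86.102.160/27 (15.86.102.160 - 15.86.102.191) does not contain 15.86.102.56
  15.86.102.64/26 (15.86.102.64 - 15.86.102.127) does not contain 15.86.102.56
  15.86.102.128/26 (15.86.102.128 - 15.86.102.191) does not contain 15.86.102.56
  11.86.102.0/26 (11.86.102.0 - 11.86.102.63) does not contain 15.86.102.56
  15.86.103.0/24 (15.86.103.0 - 15.86.103.255) does not contain 15.86.102.56
Longest matching prefix is /19 -> interface ge-0/0/14.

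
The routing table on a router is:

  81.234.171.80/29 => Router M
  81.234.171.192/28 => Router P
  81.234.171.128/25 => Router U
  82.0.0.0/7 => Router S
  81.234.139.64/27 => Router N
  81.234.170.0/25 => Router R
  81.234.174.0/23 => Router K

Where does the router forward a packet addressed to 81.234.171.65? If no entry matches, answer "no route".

no route

No entry's prefix contains 81.234.171.65; there is no default route.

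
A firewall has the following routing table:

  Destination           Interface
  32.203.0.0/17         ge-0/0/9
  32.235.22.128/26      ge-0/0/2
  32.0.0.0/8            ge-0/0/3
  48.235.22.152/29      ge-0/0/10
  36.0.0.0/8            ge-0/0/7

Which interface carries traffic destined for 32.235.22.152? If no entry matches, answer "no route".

Routes whose prefix contains 32.235.22.152:
  32.0.0.0/8 (32.0.0.0 - 32.255.255.255) -> ge-0/0/3
  32.235.22.128/26 (32.235.22.128 - 32.235.22.191) -> ge-0/0/2
More-specific entries that do NOT match:
  48.235.22.152/29 (48.235.22.152 - 48.235.22.159) does not contain 32.235.22.152
Longest matching prefix is /26 -> interface ge-0/0/2.

ge-0/0/2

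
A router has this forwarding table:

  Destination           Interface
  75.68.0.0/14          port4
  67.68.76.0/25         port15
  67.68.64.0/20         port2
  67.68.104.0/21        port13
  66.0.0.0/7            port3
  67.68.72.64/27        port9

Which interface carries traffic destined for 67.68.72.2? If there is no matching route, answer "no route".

port2

Routes whose prefix contains 67.68.72.2:
  66.0.0.0/7 (66.0.0.0 - 67.255.255.255) -> port3
  67.68.64.0/20 (67.68.64.0 - 67.68.79.255) -> port2
More-specific entries that do NOT match:
  67.68.72.64/27 (67.68.72.64 - 67.68.72.95) does not contain 67.68.72.2
  67.68.76.0/25 (67.68.76.0 - 67.68.76.127) does not contain 67.68.72.2
  67.68.104.0/21 (67.68.104.0 - 67.68.111.255) does not contain 67.68.72.2
Longest matching prefix is /20 -> interface port2.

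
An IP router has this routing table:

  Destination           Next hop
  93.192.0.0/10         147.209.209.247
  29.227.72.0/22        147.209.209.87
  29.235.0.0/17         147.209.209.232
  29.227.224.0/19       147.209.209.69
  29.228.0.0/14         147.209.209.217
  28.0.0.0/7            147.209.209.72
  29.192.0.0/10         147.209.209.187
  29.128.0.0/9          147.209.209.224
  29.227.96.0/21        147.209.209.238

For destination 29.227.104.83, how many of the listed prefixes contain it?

Prefixes containing 29.227.104.83:
  28.0.0.0/7 (28.0.0.0 - 29.255.255.255)
  29.128.0.0/9 (29.128.0.0 - 29.255.255.255)
  29.192.0.0/10 (29.192.0.0 - 29.255.255.255)
Total matching entries: 3.

3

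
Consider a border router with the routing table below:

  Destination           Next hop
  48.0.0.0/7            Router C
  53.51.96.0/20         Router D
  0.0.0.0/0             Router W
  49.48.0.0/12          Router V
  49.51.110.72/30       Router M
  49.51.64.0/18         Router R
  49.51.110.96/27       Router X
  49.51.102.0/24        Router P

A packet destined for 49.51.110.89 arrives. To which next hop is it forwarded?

Router R

Routes whose prefix contains 49.51.110.89:
  0.0.0.0/0 (default, matches everything) -> Router W
  48.0.0.0/7 (48.0.0.0 - 49.255.255.255) -> Router C
  49.48.0.0/12 (49.48.0.0 - 49.63.255.255) -> Router V
  49.51.64.0/18 (49.51.64.0 - 49.51.127.255) -> Router R
More-specific entries that do NOT match:
  49.51.110.72/30 (49.51.110.72 - 49.51.110.75) does not contain 49.51.110.89
  49.51.110.96/27 (49.51.110.96 - 49.51.110.127) does not contain 49.51.110.89
  49.51.102.0/24 (49.51.102.0 - 49.51.102.255) does not contain 49.51.110.89
  53.51.96.0/20 (53.51.96.0 - 53.51.111.255) does not contain 49.51.110.89
Longest matching prefix is /18 -> next hop Router R.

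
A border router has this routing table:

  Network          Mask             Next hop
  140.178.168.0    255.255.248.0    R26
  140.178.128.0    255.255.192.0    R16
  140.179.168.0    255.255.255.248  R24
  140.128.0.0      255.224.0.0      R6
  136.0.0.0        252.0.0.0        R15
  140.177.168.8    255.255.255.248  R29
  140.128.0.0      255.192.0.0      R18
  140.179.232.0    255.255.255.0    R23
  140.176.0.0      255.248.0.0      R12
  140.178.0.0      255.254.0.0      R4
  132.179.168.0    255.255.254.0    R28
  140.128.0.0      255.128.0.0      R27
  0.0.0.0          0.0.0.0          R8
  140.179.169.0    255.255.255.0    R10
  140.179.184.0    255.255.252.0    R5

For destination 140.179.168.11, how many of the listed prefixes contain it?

5

Prefixes containing 140.179.168.11:
  0.0.0.0/0 (default, matches everything)
  140.128.0.0/9 (140.128.0.0 - 140.255.255.255)
  140.128.0.0/10 (140.128.0.0 - 140.191.255.255)
  140.176.0.0/13 (140.176.0.0 - 140.183.255.255)
  140.178.0.0/15 (140.178.0.0 - 140.179.255.255)
Total matching entries: 5.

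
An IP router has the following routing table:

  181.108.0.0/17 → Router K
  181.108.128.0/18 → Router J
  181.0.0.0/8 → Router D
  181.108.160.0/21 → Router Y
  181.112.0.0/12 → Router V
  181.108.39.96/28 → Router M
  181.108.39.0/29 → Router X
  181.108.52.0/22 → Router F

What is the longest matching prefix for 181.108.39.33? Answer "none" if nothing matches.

Entries matching 181.108.39.33:
  181.0.0.0/8 (181.0.0.0 - 181.255.255.255)
  181.108.0.0/17 (181.108.0.0 - 181.108.127.255)
Most specific is 181.108.0.0/17.

181.108.0.0/17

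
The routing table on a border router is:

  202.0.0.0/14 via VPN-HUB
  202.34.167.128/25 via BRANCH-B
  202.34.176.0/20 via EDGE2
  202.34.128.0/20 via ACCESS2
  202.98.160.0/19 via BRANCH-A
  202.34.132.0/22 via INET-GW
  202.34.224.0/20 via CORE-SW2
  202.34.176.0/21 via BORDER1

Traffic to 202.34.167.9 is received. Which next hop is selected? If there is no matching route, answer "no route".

No entry's prefix contains 202.34.167.9; there is no default route.

no route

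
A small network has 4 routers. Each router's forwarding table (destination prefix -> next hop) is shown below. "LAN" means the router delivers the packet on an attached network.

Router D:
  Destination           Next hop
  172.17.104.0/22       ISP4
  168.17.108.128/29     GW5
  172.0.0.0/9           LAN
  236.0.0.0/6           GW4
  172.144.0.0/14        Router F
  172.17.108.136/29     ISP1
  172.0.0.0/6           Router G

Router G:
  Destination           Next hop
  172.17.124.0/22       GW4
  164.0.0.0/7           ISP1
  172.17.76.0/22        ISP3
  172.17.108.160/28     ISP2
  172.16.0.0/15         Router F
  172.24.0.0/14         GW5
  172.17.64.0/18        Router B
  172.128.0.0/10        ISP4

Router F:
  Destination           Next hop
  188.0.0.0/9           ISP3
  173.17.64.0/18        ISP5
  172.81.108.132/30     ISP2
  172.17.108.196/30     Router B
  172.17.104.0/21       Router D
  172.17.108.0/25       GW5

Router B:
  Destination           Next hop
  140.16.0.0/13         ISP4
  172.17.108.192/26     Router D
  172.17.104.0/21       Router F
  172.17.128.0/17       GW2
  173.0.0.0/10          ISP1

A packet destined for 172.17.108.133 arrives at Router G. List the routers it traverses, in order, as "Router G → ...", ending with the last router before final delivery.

At Router G: longest match for 172.17.108.133 is 172.17.64.0/18 -> Router B
At Router B: longest match for 172.17.108.133 is 172.17.104.0/21 -> Router F
At Router F: longest match for 172.17.108.133 is 172.17.104.0/21 -> Router D
At Router D: longest match for 172.17.108.133 is 172.0.0.0/9 -> LAN

Router G → Router B → Router F → Router D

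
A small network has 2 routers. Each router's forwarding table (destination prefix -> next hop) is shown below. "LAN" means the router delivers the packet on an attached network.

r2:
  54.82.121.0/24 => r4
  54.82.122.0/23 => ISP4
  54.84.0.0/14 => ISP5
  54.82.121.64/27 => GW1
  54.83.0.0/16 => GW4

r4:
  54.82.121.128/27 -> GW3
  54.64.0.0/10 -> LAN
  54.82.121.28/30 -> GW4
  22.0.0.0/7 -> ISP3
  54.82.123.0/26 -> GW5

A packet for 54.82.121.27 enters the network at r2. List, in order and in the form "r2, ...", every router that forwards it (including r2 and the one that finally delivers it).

r2, r4

At r2: longest match for 54.82.121.27 is 54.82.121.0/24 -> r4
At r4: longest match for 54.82.121.27 is 54.64.0.0/10 -> LAN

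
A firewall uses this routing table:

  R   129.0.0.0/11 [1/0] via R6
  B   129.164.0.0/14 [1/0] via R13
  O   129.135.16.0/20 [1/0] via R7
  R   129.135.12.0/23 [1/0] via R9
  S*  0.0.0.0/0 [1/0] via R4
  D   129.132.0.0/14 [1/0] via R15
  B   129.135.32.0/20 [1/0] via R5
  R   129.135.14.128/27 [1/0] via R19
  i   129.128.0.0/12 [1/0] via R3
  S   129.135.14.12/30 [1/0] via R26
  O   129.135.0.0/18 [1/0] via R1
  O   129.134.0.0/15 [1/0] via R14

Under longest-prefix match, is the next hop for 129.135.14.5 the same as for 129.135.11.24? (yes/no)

129.135.14.5: longest match 129.135.0.0/18 -> R1
129.135.11.24: longest match 129.135.0.0/18 -> R1

yes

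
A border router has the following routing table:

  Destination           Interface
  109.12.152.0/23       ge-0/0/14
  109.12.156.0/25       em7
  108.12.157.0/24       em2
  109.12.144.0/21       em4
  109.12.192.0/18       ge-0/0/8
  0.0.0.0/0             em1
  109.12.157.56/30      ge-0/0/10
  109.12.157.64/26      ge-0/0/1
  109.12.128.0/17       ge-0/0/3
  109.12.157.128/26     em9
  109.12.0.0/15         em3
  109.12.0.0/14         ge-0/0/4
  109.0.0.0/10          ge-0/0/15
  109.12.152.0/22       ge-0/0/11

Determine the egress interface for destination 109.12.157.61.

ge-0/0/3

Routes whose prefix contains 109.12.157.61:
  0.0.0.0/0 (default, matches everything) -> em1
  109.0.0.0/10 (109.0.0.0 - 109.63.255.255) -> ge-0/0/15
  109.12.0.0/14 (109.12.0.0 - 109.15.255.255) -> ge-0/0/4
  109.12.0.0/15 (109.12.0.0 - 109.13.255.255) -> em3
  109.12.128.0/17 (109.12.128.0 - 109.12.255.255) -> ge-0/0/3
More-specific entries that do NOT match:
  109.12.157.56/30 (109.12.157.56 - 109.12.157.59) does not contain 109.12.157.61
  109.12.157.64/26 (109.12.157.64 - 109.12.157.127) does not contain 109.12.157.61
  109.12.157.128/26 (109.12.157.128 - 109.12.157.191) does not contain 109.12.157.61
  109.12.156.0/25 (109.12.156.0 - 109.12.156.127) does not contain 109.12.157.61
  108.12.157.0/24 (108.12.157.0 - 108.12.157.255) does not contain 109.12.157.61
  109.12.152.0/23 (109.12.152.0 - 109.12.153.255) does not contain 109.12.157.61
  109.12.152.0/22 (109.12.152.0 - 109.12.155.255) does not contain 109.12.157.61
  109.12.144.0/21 (109.12.144.0 - 109.12.151.255) does not contain 109.12.157.61
  109.12.192.0/18 (109.12.192.0 - 109.12.255.255) does not contain 109.12.157.61
Longest matching prefix is /17 -> interface ge-0/0/3.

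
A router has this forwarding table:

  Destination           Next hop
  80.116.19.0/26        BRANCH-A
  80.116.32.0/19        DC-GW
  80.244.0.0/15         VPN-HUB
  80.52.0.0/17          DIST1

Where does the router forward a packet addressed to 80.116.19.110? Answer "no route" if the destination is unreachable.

No entry's prefix contains 80.116.19.110; there is no default route.

no route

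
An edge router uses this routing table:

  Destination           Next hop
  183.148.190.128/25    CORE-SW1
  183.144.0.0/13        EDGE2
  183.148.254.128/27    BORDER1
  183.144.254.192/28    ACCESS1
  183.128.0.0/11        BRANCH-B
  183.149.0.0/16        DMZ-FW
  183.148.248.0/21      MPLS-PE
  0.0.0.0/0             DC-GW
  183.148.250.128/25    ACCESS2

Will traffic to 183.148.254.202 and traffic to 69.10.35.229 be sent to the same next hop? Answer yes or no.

183.148.254.202: longest match 183.148.248.0/21 -> MPLS-PE
69.10.35.229: longest match 0.0.0.0/0 -> DC-GW

no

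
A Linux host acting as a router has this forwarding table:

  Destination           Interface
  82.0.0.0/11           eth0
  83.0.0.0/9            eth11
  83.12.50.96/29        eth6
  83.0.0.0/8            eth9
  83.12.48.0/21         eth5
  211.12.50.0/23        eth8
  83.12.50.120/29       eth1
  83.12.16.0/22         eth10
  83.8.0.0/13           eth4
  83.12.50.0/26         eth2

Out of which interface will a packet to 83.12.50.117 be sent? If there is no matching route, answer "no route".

Routes whose prefix contains 83.12.50.117:
  83.0.0.0/8 (83.0.0.0 - 83.255.255.255) -> eth9
  83.0.0.0/9 (83.0.0.0 - 83.127.255.255) -> eth11
  83.8.0.0/13 (83.8.0.0 - 83.15.255.255) -> eth4
  83.12.48.0/21 (83.12.48.0 - 83.12.55.255) -> eth5
More-specific entries that do NOT match:
  83.12.50.96/29 (83.12.50.96 - 83.12.50.103) does not contain 83.12.50.117
  83.12.50.120/29 (83.12.50.120 - 83.12.50.127) does not contain 83.12.50.117
  83.12.50.0/26 (83.12.50.0 - 83.12.50.63) does not contain 83.12.50.117
  211.12.50.0/23 (211.12.50.0 - 211.12.51.255) does not contain 83.12.50.117
  83.12.16.0/22 (83.12.16.0 - 83.12.19.255) does not contain 83.12.50.117
Longest matching prefix is /21 -> interface eth5.

eth5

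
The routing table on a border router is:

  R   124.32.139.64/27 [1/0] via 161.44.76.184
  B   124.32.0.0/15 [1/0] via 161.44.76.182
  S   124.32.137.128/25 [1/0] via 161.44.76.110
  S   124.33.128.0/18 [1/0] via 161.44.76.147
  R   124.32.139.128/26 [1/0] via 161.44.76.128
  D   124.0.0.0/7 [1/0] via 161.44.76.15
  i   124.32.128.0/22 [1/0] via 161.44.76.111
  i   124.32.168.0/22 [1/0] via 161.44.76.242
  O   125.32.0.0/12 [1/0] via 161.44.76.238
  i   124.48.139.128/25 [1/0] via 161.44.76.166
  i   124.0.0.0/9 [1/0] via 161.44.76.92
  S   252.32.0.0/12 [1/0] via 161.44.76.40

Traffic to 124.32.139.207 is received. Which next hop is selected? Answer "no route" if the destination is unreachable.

161.44.76.182

Routes whose prefix contains 124.32.139.207:
  124.0.0.0/7 (124.0.0.0 - 125.255.255.255) -> 161.44.76.15
  124.0.0.0/9 (124.0.0.0 - 124.127.255.255) -> 161.44.76.92
  124.32.0.0/15 (124.32.0.0 - 124.33.255.255) -> 161.44.76.182
More-specific entries that do NOT match:
  124.32.139.64/27 (124.32.139.64 - 124.32.139.95) does not contain 124.32.139.207
  124.32.139.128/26 (124.32.139.128 - 124.32.139.191) does not contain 124.32.139.207
  124.32.137.128/25 (124.32.137.128 - 124.32.137.255) does not contain 124.32.139.207
  124.48.139.128/25 (124.48.139.128 - 124.48.139.255) does not contain 124.32.139.207
  124.32.128.0/22 (124.32.128.0 - 124.32.131.255) does not contain 124.32.139.207
  124.32.168.0/22 (124.32.168.0 - 124.32.171.255) does not contain 124.32.139.207
  124.33.128.0/18 (124.33.128.0 - 124.33.191.255) does not contain 124.32.139.207
Longest matching prefix is /15 -> next hop 161.44.76.182.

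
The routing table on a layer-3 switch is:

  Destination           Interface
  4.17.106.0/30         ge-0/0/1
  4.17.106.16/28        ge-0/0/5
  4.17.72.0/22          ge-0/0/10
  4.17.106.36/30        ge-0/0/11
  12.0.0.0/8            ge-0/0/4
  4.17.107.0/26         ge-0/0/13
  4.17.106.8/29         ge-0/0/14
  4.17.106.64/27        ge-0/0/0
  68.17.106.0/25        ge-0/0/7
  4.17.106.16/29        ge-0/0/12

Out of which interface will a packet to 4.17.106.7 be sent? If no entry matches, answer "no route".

no route

No entry's prefix contains 4.17.106.7; there is no default route.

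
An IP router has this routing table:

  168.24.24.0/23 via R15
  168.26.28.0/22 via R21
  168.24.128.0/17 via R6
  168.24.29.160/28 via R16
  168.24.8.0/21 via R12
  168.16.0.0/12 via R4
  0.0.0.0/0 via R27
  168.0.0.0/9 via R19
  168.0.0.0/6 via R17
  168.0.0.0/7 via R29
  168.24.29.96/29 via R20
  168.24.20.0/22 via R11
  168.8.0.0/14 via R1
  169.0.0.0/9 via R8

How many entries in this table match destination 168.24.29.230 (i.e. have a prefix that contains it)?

Prefixes containing 168.24.29.230:
  0.0.0.0/0 (default, matches everything)
  168.0.0.0/6 (168.0.0.0 - 171.255.255.255)
  168.0.0.0/7 (168.0.0.0 - 169.255.255.255)
  168.0.0.0/9 (168.0.0.0 - 168.127.255.255)
  168.16.0.0/12 (168.16.0.0 - 168.31.255.255)
Total matching entries: 5.

5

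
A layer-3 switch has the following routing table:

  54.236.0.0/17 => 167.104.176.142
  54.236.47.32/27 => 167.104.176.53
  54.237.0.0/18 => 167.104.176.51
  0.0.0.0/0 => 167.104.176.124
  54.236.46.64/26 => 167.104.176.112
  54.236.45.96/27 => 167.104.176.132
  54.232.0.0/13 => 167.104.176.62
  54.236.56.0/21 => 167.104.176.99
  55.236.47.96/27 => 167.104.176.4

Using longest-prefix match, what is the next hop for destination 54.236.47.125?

167.104.176.142

Routes whose prefix contains 54.236.47.125:
  0.0.0.0/0 (default, matches everything) -> 167.104.176.124
  54.232.0.0/13 (54.232.0.0 - 54.239.255.255) -> 167.104.176.62
  54.236.0.0/17 (54.236.0.0 - 54.236.127.255) -> 167.104.176.142
More-specific entries that do NOT match:
  54.236.47.32/27 (54.236.47.32 - 54.236.47.63) does not contain 54.236.47.125
  54.236.45.96/27 (54.236.45.96 - 54.236.45.127) does not contain 54.236.47.125
  55.236.47.96/27 (55.236.47.96 - 55.236.47.127) does not contain 54.236.47.125
  54.236.46.64/26 (54.236.46.64 - 54.236.46.127) does not contain 54.236.47.125
  54.236.56.0/21 (54.236.56.0 - 54.236.63.255) does not contain 54.236.47.125
  54.237.0.0/18 (54.237.0.0 - 54.237.63.255) does not contain 54.236.47.125
Longest matching prefix is /17 -> next hop 167.104.176.142.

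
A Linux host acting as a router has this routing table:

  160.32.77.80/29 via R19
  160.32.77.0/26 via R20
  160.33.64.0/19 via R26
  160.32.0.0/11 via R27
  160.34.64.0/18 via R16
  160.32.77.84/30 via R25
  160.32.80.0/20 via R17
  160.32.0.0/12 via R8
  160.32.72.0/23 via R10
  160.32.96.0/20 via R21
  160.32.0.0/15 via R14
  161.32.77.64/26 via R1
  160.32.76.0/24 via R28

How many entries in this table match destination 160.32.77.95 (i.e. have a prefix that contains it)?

3

Prefixes containing 160.32.77.95:
  160.32.0.0/11 (160.32.0.0 - 160.63.255.255)
  160.32.0.0/12 (160.32.0.0 - 160.47.255.255)
  160.32.0.0/15 (160.32.0.0 - 160.33.255.255)
Total matching entries: 3.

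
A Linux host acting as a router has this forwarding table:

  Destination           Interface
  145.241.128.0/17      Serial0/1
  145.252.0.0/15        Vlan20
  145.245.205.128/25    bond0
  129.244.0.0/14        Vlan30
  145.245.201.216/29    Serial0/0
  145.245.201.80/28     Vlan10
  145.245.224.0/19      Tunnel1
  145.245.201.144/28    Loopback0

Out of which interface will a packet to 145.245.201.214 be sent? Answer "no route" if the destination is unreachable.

No entry's prefix contains 145.245.201.214; there is no default route.

no route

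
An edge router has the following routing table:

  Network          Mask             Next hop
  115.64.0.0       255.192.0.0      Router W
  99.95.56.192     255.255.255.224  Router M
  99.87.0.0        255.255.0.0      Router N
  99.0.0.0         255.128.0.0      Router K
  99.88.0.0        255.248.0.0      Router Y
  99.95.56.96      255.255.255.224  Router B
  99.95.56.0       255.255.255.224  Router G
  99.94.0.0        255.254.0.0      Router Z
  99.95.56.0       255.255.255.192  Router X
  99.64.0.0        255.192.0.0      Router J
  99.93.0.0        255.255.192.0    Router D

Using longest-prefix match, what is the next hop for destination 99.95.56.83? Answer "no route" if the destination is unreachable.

Routes whose prefix contains 99.95.56.83:
  99.0.0.0/9 (99.0.0.0 - 99.127.255.255) -> Router K
  99.64.0.0/10 (99.64.0.0 - 99.127.255.255) -> Router J
  99.88.0.0/13 (99.88.0.0 - 99.95.255.255) -> Router Y
  99.94.0.0/15 (99.94.0.0 - 99.95.255.255) -> Router Z
More-specific entries that do NOT match:
  99.95.56.192/27 (99.95.56.192 - 99.95.56.223) does not contain 99.95.56.83
  99.95.56.96/27 (99.95.56.96 - 99.95.56.127) does not contain 99.95.56.83
  99.95.56.0/27 (99.95.56.0 - 99.95.56.31) does not contain 99.95.56.83
  99.95.56.0/26 (99.95.56.0 - 99.95.56.63) does not contain 99.95.56.83
  99.93.0.0/18 (99.93.0.0 - 99.93.63.255) does not contain 99.95.56.83
  99.87.0.0/16 (99.87.0.0 - 99.87.255.255) does not contain 99.95.56.83
Longest matching prefix is /15 -> next hop Router Z.

Router Z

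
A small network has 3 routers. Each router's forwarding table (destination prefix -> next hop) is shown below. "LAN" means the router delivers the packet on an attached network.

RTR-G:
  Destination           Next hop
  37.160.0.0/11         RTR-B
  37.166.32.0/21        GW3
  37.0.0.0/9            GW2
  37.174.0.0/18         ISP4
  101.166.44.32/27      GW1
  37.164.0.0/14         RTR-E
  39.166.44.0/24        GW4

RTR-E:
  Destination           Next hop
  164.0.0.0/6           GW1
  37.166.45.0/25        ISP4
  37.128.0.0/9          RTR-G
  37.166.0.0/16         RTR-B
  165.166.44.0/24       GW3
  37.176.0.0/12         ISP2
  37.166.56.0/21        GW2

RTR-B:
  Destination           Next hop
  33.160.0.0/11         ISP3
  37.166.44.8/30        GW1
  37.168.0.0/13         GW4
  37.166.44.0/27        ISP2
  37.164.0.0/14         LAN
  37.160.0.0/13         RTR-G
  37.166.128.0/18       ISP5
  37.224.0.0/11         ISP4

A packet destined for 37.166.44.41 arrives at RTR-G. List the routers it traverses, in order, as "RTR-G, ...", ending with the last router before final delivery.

RTR-G, RTR-E, RTR-B

At RTR-G: longest match for 37.166.44.41 is 37.164.0.0/14 -> RTR-E
At RTR-E: longest match for 37.166.44.41 is 37.166.0.0/16 -> RTR-B
At RTR-B: longest match for 37.166.44.41 is 37.164.0.0/14 -> LAN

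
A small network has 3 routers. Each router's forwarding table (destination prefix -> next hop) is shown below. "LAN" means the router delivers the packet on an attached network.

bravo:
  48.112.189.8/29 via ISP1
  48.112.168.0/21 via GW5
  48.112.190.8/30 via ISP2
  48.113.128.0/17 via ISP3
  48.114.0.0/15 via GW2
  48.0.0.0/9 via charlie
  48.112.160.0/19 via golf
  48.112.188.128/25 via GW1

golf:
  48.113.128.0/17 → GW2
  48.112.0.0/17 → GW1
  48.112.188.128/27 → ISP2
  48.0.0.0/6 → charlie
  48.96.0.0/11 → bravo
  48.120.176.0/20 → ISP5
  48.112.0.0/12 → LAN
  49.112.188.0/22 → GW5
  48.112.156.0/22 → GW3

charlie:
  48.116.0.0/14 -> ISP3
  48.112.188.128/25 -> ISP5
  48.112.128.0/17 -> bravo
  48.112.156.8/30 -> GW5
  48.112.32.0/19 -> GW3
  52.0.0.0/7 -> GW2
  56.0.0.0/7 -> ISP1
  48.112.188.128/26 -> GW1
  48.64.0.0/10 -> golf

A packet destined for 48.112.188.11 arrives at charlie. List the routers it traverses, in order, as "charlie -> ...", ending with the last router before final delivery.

At charlie: longest match for 48.112.188.11 is 48.112.128.0/17 -> bravo
At bravo: longest match for 48.112.188.11 is 48.112.160.0/19 -> golf
At golf: longest match for 48.112.188.11 is 48.112.0.0/12 -> LAN

charlie -> bravo -> golf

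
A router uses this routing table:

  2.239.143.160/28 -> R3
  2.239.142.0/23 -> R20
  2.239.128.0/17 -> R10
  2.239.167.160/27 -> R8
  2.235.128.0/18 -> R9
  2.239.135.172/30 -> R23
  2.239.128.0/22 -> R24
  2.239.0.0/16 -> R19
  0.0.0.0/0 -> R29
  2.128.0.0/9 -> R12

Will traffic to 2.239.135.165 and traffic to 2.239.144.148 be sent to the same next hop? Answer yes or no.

yes

2.239.135.165: longest match 2.239.128.0/17 -> R10
2.239.144.148: longest match 2.239.128.0/17 -> R10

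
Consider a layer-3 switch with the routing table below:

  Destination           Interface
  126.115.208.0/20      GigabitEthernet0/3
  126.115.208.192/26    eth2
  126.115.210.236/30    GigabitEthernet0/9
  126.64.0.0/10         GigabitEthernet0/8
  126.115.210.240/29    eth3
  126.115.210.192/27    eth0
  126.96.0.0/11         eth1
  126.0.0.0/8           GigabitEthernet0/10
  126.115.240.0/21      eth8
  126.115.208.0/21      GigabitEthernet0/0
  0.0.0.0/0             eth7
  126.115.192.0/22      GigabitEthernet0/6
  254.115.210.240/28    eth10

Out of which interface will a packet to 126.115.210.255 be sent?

GigabitEthernet0/0

Routes whose prefix contains 126.115.210.255:
  0.0.0.0/0 (default, matches everything) -> eth7
  126.0.0.0/8 (126.0.0.0 - 126.255.255.255) -> GigabitEthernet0/10
  126.64.0.0/10 (126.64.0.0 - 126.127.255.255) -> GigabitEthernet0/8
  126.96.0.0/11 (126.96.0.0 - 126.127.255.255) -> eth1
  126.115.208.0/20 (126.115.208.0 - 126.115.223.255) -> GigabitEthernet0/3
  126.115.208.0/21 (126.115.208.0 - 126.115.215.255) -> GigabitEthernet0/0
More-specific entries that do NOT match:
  126.115.210.236/30 (126.115.210.236 - 126.115.210.239) does not contain 126.115.210.255
  126.115.210.240/29 (126.115.210.240 - 126.115.210.247) does not contain 126.115.210.255
  254.115.210.240/28 (254.115.210.240 - 254.115.210.255) does not contain 126.115.210.255
  126.115.210.192/27 (126.115.210.192 - 126.115.210.223) does not contain 126.115.210.255
  126.115.208.192/26 (126.115.208.192 - 126.115.208.255) does not contain 126.115.210.255
  126.115.192.0/22 (126.115.192.0 - 126.115.195.255) does not contain 126.115.210.255
Longest matching prefix is /21 -> interface GigabitEthernet0/0.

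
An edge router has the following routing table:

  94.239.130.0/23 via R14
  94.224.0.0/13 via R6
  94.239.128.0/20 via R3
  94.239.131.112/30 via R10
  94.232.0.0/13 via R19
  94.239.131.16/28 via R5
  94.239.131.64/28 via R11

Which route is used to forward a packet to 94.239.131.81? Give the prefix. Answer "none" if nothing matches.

Entries matching 94.239.131.81:
  94.232.0.0/13 (94.232.0.0 - 94.239.255.255)
  94.239.128.0/20 (94.239.128.0 - 94.239.143.255)
  94.239.130.0/23 (94.239.130.0 - 94.239.131.255)
Most specific is 94.239.130.0/23.

94.239.130.0/23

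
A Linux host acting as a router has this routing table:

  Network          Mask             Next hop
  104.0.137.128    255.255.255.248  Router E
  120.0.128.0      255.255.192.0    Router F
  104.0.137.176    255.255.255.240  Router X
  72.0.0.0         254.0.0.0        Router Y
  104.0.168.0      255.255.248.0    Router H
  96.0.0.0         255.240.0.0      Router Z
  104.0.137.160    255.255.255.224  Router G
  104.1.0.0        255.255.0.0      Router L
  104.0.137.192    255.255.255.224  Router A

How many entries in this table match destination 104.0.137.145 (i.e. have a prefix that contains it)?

No listed prefix contains 104.0.137.145.
Total matching entries: 0.

0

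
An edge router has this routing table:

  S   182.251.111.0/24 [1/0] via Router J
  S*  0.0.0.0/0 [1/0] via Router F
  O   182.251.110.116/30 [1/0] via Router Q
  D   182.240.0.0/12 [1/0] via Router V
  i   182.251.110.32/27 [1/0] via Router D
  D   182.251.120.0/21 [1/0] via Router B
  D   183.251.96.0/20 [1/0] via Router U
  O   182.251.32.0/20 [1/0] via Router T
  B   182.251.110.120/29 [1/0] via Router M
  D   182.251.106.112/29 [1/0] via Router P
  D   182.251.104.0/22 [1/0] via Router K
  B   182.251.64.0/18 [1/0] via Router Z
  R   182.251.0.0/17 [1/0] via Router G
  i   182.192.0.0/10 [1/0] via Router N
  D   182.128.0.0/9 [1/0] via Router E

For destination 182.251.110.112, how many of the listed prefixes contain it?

Prefixes containing 182.251.110.112:
  0.0.0.0/0 (default, matches everything)
  182.128.0.0/9 (182.128.0.0 - 182.255.255.255)
  182.192.0.0/10 (182.192.0.0 - 182.255.255.255)
  182.240.0.0/12 (182.240.0.0 - 182.255.255.255)
  182.251.0.0/17 (182.251.0.0 - 182.251.127.255)
  182.251.64.0/18 (182.251.64.0 - 182.251.127.255)
Total matching entries: 6.

6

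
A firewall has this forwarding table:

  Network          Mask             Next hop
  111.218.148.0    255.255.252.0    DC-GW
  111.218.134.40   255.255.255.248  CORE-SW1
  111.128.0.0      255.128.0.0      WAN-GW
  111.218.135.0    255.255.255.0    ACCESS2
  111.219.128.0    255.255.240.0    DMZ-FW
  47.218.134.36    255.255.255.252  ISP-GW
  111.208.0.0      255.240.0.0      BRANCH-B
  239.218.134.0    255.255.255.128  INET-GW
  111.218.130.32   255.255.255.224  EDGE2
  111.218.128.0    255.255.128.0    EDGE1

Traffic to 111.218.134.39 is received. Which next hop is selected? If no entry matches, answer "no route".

EDGE1

Routes whose prefix contains 111.218.134.39:
  111.128.0.0/9 (111.128.0.0 - 111.255.255.255) -> WAN-GW
  111.208.0.0/12 (111.208.0.0 - 111.223.255.255) -> BRANCH-B
  111.218.128.0/17 (111.218.128.0 - 111.218.255.255) -> EDGE1
More-specific entries that do NOT match:
  47.218.134.36/30 (47.218.134.36 - 47.218.134.39) does not contain 111.218.134.39
  111.218.134.40/29 (111.218.134.40 - 111.218.134.47) does not contain 111.218.134.39
  111.218.130.32/27 (111.218.130.32 - 111.218.130.63) does not contain 111.218.134.39
  239.218.134.0/25 (239.218.134.0 - 239.218.134.127) does not contain 111.218.134.39
  111.218.135.0/24 (111.218.135.0 - 111.218.135.255) does not contain 111.218.134.39
  111.218.148.0/22 (111.218.148.0 - 111.218.151.255) does not contain 111.218.134.39
  111.219.128.0/20 (111.219.128.0 - 111.219.143.255) does not contain 111.218.134.39
Longest matching prefix is /17 -> next hop EDGE1.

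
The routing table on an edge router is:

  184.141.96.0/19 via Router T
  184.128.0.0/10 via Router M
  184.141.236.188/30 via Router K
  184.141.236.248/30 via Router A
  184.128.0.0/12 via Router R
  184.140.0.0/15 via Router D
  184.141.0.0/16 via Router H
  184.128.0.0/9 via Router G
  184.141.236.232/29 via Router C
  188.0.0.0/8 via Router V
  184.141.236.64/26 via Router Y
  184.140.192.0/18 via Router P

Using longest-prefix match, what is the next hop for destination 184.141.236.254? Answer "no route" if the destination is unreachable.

Routes whose prefix contains 184.141.236.254:
  184.128.0.0/9 (184.128.0.0 - 184.255.255.255) -> Router G
  184.128.0.0/10 (184.128.0.0 - 184.191.255.255) -> Router M
  184.128.0.0/12 (184.128.0.0 - 184.143.255.255) -> Router R
  184.140.0.0/15 (184.140.0.0 - 184.141.255.255) -> Router D
  184.141.0.0/16 (184.141.0.0 - 184.141.255.255) -> Router H
More-specific entries that do NOT match:
  184.141.236.188/30 (184.141.236.188 - 184.141.236.191) does not contain 184.141.236.254
  184.141.236.248/30 (184.141.236.248 - 184.141.236.251) does not contain 184.141.236.254
  184.141.236.232/29 (184.141.236.232 - 184.141.236.239) does not contain 184.141.236.254
  184.141.236.64/26 (184.141.236.64 - 184.141.236.127) does not contain 184.141.236.254
  184.141.96.0/19 (184.141.96.0 - 184.141.127.255) does not contain 184.141.236.254
  184.140.192.0/18 (184.140.192.0 - 184.140.255.255) does not contain 184.141.236.254
Longest matching prefix is /16 -> next hop Router H.

Router H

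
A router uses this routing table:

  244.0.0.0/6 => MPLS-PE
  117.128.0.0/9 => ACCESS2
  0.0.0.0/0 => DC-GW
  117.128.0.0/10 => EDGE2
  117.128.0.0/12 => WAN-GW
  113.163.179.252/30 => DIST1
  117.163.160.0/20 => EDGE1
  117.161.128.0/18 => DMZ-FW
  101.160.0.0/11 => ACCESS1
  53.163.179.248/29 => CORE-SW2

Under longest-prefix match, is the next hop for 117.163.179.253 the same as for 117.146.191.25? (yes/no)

117.163.179.253: longest match 117.128.0.0/10 -> EDGE2
117.146.191.25: longest match 117.128.0.0/10 -> EDGE2

yes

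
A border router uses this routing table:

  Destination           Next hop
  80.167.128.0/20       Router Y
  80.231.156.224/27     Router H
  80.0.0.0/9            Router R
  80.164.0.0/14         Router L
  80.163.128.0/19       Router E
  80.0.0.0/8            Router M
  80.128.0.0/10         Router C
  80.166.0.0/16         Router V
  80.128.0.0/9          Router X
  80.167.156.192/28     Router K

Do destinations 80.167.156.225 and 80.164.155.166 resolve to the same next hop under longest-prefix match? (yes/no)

80.167.156.225: longest match 80.164.0.0/14 -> Router L
80.164.155.166: longest match 80.164.0.0/14 -> Router L

yes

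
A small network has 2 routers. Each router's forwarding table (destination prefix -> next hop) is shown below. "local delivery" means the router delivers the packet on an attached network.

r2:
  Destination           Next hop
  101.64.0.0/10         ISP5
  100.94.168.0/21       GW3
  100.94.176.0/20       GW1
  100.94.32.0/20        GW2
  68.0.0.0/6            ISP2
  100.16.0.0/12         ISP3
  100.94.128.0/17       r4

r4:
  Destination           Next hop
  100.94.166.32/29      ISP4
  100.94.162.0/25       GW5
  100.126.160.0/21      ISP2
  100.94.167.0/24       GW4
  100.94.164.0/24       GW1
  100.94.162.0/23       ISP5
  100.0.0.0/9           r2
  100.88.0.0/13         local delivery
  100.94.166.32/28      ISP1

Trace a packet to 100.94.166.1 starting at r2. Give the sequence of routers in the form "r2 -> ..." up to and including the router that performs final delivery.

r2 -> r4

At r2: longest match for 100.94.166.1 is 100.94.128.0/17 -> r4
At r4: longest match for 100.94.166.1 is 100.88.0.0/13 -> local delivery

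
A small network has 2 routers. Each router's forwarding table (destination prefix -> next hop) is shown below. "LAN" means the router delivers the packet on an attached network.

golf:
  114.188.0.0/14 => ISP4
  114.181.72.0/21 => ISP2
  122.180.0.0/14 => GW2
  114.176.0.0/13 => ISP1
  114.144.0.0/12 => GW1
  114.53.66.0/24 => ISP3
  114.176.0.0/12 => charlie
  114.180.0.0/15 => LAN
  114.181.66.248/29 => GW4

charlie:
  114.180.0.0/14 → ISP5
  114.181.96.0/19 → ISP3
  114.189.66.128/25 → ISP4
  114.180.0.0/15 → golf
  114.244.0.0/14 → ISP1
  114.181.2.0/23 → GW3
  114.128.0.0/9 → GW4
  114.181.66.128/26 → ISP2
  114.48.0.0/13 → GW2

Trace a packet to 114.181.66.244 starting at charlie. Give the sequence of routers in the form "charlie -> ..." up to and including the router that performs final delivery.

At charlie: longest match for 114.181.66.244 is 114.180.0.0/15 -> golf
At golf: longest match for 114.181.66.244 is 114.180.0.0/15 -> LAN

charlie -> golf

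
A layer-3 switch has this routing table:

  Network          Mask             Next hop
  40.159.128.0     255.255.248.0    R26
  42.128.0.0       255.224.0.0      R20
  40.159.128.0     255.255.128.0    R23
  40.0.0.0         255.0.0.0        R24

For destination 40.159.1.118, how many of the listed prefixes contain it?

1

Prefixes containing 40.159.1.118:
  40.0.0.0/8 (40.0.0.0 - 40.255.255.255)
Total matching entries: 1.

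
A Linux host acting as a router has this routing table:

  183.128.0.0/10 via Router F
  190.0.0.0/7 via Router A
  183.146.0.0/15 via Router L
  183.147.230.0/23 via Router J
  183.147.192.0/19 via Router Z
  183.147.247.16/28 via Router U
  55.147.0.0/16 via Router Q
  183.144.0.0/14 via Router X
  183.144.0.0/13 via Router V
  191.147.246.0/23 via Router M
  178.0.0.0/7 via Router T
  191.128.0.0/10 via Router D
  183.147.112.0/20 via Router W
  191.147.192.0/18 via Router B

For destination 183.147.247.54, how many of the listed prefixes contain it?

4

Prefixes containing 183.147.247.54:
  183.128.0.0/10 (183.128.0.0 - 183.191.255.255)
  183.144.0.0/13 (183.144.0.0 - 183.151.255.255)
  183.144.0.0/14 (183.144.0.0 - 183.147.255.255)
  183.146.0.0/15 (183.146.0.0 - 183.147.255.255)
Total matching entries: 4.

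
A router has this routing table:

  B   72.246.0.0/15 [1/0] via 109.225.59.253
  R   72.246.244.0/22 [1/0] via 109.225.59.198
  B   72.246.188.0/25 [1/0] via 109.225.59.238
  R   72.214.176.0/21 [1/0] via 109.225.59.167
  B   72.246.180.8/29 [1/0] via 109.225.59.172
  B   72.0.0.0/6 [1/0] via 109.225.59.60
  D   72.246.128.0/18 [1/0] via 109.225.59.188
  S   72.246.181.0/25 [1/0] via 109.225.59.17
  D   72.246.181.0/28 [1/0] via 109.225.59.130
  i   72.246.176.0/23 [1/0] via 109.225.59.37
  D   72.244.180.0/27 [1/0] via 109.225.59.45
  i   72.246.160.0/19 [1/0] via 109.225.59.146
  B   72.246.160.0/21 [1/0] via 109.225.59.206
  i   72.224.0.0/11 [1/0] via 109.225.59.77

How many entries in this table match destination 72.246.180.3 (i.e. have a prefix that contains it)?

Prefixes containing 72.246.180.3:
  72.0.0.0/6 (72.0.0.0 - 75.255.255.255)
  72.224.0.0/11 (72.224.0.0 - 72.255.255.255)
  72.246.0.0/15 (72.246.0.0 - 72.247.255.255)
  72.246.128.0/18 (72.246.128.0 - 72.246.191.255)
  72.246.160.0/19 (72.246.160.0 - 72.246.191.255)
Total matching entries: 5.

5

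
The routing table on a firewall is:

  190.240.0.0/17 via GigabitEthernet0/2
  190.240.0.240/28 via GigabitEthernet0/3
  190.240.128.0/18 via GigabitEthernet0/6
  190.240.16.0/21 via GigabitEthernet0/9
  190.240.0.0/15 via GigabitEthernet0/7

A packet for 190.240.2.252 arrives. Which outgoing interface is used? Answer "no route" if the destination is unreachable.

GigabitEthernet0/2

Routes whose prefix contains 190.240.2.252:
  190.240.0.0/15 (190.240.0.0 - 190.241.255.255) -> GigabitEthernet0/7
  190.240.0.0/17 (190.240.0.0 - 190.240.127.255) -> GigabitEthernet0/2
More-specific entries that do NOT match:
  190.240.0.240/28 (190.240.0.240 - 190.240.0.255) does not contain 190.240.2.252
  190.240.16.0/21 (190.240.16.0 - 190.240.23.255) does not contain 190.240.2.252
  190.240.128.0/18 (190.240.128.0 - 190.240.191.255) does not contain 190.240.2.252
Longest matching prefix is /17 -> interface GigabitEthernet0/2.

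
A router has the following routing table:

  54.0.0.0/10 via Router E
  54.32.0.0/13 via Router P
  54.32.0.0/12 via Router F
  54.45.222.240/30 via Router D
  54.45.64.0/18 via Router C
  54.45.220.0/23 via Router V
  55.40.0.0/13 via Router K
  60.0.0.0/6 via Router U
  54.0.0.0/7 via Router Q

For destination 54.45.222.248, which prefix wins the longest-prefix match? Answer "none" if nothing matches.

54.32.0.0/12

Entries matching 54.45.222.248:
  54.0.0.0/7 (54.0.0.0 - 55.255.255.255)
  54.0.0.0/10 (54.0.0.0 - 54.63.255.255)
  54.32.0.0/12 (54.32.0.0 - 54.47.255.255)
Most specific is 54.32.0.0/12.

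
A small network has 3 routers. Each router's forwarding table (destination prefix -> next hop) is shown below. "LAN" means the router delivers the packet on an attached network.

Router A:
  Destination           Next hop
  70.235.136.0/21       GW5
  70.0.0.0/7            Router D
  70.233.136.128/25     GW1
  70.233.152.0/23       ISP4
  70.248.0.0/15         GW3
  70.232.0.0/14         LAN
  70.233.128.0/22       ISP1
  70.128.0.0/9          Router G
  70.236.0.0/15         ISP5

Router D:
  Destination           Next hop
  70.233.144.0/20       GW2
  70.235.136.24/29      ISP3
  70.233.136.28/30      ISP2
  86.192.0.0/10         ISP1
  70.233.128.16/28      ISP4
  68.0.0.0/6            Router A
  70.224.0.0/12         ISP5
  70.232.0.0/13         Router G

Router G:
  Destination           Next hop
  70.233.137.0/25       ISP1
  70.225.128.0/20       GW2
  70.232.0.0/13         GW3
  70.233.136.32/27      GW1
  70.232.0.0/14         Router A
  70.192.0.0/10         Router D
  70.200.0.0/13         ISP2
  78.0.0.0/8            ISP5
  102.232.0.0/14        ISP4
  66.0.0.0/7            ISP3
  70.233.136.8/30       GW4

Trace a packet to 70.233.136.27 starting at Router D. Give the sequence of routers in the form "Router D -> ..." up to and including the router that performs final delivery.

At Router D: longest match for 70.233.136.27 is 70.232.0.0/13 -> Router G
At Router G: longest match for 70.233.136.27 is 70.232.0.0/14 -> Router A
At Router A: longest match for 70.233.136.27 is 70.232.0.0/14 -> LAN

Router D -> Router G -> Router A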